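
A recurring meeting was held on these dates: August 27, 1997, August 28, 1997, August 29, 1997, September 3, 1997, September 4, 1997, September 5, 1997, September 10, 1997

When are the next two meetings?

September 11, 1997; September 12, 1997

Gaps: 1, 1, 5, 1, 1, 5 days — not constant, but cyclic with period 3.
The events fall on every Wednesday, Thursday and Friday.
Next Thursday: September 11, 1997.
The following Friday is September 12, 1997.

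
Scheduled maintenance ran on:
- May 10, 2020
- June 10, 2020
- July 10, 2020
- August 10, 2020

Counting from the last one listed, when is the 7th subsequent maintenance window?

March 10, 2021

The day-of-month is always 10 (31, 30, 31 days between events).
So this recurs on the 10th of each month.
September 2020: September 10, 2020.
Next: October 2020 → October 10, 2020.
Next: November 2020 → November 10, 2020.
December 2020: December 10, 2020.
Next: January 2021 → January 10, 2021.
February 2021: February 10, 2021.
Next: March 2021 → March 10, 2021.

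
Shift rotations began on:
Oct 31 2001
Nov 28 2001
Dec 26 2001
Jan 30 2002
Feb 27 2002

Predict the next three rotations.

Every date is a Wednesday; gaps 28, 28, 35, 28 days.
Each is the last Wednesday of its month (at least one falls on the 29th or later, ruling out '4th Wednesday').
March 2002 ends with Wednesday Mar 27 2002.
Last Wednesday of April 2002: Apr 24 2002.
Last Wednesday of May 2002: May 29 2002.

Mar 27 2002, Apr 24 2002, May 29 2002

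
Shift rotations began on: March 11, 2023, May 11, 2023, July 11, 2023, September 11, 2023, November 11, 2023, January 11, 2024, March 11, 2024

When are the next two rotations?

Gaps: 61, 61, 62, 61, 61, 60 days — not constant. Every event is on the 11th of the month.
Pattern: the 11th of every 2 months.
Next: May 2024 → May 11, 2024.
July 2024: July 11, 2024.

May 11, 2024; July 11, 2024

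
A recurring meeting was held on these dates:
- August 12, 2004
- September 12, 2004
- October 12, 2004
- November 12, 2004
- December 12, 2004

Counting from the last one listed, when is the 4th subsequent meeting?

The day-of-month is always 12 (31, 30, 31, 30 days between events).
So this recurs on the 12th of each month.
January 2005: January 12, 2005.
Next: February 2005 → February 12, 2005.
March 2005: March 12, 2005.
April 2005: April 12, 2005.

April 12, 2005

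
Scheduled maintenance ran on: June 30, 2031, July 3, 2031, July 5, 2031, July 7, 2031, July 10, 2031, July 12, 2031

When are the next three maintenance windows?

Every event lands on a Monday or Thursday or Saturday (gaps cycle 3, 2, 2, 3, 2).
So the schedule is: every Monday, Thursday and Saturday.
Next Monday: July 14, 2031.
Next Thursday: July 17, 2031.
The following Saturday is July 19, 2031.

July 14, 2031; July 17, 2031; July 19, 2031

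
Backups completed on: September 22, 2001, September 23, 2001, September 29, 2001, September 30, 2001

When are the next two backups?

Every event lands on a Saturday or Sunday (gaps cycle 1, 6, 1).
So the schedule is: every Saturday and Sunday.
The following Saturday is October 6, 2001.
The following Sunday is October 7, 2001.

October 6, 2001; October 7, 2001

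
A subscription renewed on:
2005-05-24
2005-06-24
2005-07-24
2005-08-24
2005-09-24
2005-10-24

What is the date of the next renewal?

2005-11-24

Each date is the 24th; the gaps (31, 30, 31, 31, 30) track the month lengths.
The rule is the 24th of each month.
November 2005: 2005-11-24.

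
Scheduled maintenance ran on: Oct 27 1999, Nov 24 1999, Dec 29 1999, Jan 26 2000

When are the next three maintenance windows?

All Wednesdays; the gaps (28, 35, 28) vary with month length.
This is the last Wednesday of each month.
February 2000 ends with Wednesday Feb 23 2000.
Last Wednesday of March 2000: Mar 29 2000.
April 2000 ends with Wednesday Apr 26 2000.

Feb 23 2000, Mar 29 2000, Apr 26 2000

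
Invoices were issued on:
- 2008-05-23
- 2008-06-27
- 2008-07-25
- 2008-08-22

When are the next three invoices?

All dates are Fridays, 35, 28, 28 days apart.
Specifically, the 4th Friday of each month.
September 2008 — 4th Friday is 2008-09-26.
October 2008 — 4th Friday is 2008-10-24.
4th Friday of November 2008: 2008-11-28.

2008-09-26, 2008-10-24, 2008-11-28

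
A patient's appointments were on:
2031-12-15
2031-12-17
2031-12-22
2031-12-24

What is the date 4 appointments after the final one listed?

2032-01-07

Every event lands on a Monday or Wednesday (gaps cycle 2, 5, 2).
So the schedule is: every Monday and Wednesday.
Next Monday: 2031-12-29.
Next Wednesday: 2031-12-31.
The following Monday is 2032-01-05.
Next Wednesday: 2032-01-07.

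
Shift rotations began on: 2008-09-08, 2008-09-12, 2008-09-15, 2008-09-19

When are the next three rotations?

The gap pattern 4, 3, 4 repeats every 2 events.
These are the Mondays and Fridays of each week.
Next Monday: 2008-09-22.
The following Friday is 2008-09-26.
The following Monday is 2008-09-29.

2008-09-22, 2008-09-26, 2008-09-29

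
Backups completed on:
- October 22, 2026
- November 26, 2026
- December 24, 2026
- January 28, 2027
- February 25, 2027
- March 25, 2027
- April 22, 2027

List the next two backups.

These are Thursdays at 28- or 35-day spacing (35, 28, 35, 28, 28, 28).
The pattern: 4th Thursday of the month.
May 2027 — 4th Thursday is May 27, 2027.
4th Thursday of June 2027: June 24, 2027.

May 27, 2027; June 24, 2027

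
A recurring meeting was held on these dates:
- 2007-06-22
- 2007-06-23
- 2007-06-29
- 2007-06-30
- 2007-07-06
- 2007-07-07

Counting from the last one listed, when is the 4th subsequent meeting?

2007-07-21

The gap pattern 1, 6, 1, 6, 1 repeats every 2 events.
These are the Fridays and Saturdays of each week.
The following Friday is 2007-07-13.
Next Saturday: 2007-07-14.
Next Friday: 2007-07-20.
The following Saturday is 2007-07-21.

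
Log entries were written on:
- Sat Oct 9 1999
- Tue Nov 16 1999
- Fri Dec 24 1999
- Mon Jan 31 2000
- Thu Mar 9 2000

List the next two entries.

Sun Apr 16 2000, Wed May 24 2000

Gaps between consecutive events: 38, 38, 38, 38 days — a constant 38-day interval.
Thu Mar 9 2000 + 38 days = Sun Apr 16 2000.
Sun Apr 16 2000 + 38 days = Wed May 24 2000.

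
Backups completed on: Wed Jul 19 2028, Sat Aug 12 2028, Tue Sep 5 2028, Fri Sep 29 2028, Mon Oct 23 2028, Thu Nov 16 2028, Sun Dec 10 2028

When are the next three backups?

Wed Jan 3 2029, Sat Jan 27 2029, Tue Feb 20 2029

Every event comes 24 days after the last (24, 24, 24, 24, 24, 24).
Sun Dec 10 2028 + 24 days = Wed Jan 3 2029.
Wed Jan 3 2029 + 24 days = Sat Jan 27 2029.
Sat Jan 27 2029 + 24 days = Tue Feb 20 2029.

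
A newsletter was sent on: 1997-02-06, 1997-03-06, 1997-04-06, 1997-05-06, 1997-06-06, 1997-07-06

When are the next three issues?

Each date is the 6th; the gaps (28, 31, 30, 31, 30) track the month lengths.
The rule is the 6th of each month.
August 1997: 1997-08-06.
Next: September 1997 → 1997-09-06.
Next: October 1997 → 1997-10-06.

1997-08-06, 1997-09-06, 1997-10-06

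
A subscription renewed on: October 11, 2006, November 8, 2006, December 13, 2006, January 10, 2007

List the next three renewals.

All dates are Wednesdays, 28, 35, 28 days apart.
Specifically, the 2nd Wednesday of each month.
2nd Wednesday of February 2007: February 14, 2007.
2nd Wednesday of March 2007: March 14, 2007.
April 2007 — 2nd Wednesday is April 11, 2007.

February 14, 2007; March 14, 2007; April 11, 2007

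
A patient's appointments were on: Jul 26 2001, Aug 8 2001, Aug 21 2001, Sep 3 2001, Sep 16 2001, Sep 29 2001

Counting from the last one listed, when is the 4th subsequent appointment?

Gaps between consecutive events: 13, 13, 13, 13, 13 days — a constant 13-day interval.
Sep 29 2001 + 13 days = Oct 12 2001.
Oct 12 2001 + 13 days = Oct 25 2001.
Oct 25 2001 + 13 days = Nov 7 2001.
Nov 7 2001 + 13 days = Nov 20 2001.

Nov 20 2001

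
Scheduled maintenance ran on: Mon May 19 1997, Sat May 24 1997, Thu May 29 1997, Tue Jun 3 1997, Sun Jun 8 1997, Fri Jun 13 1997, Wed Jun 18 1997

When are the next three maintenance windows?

Mon Jun 23 1997, Sat Jun 28 1997, Thu Jul 3 1997

Gaps between consecutive events: 5, 5, 5, 5, 5, 5 days — a constant 5-day interval.
Wed Jun 18 1997 + 5 days = Mon Jun 23 1997.
Mon Jun 23 1997 + 5 days = Sat Jun 28 1997.
Sat Jun 28 1997 + 5 days = Thu Jul 3 1997.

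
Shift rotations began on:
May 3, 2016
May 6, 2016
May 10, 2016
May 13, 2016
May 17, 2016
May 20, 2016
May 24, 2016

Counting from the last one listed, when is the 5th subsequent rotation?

Every event lands on a Tuesday or Friday (gaps cycle 3, 4, 3, 4, 3, 4).
So the schedule is: every Tuesday and Friday.
Next Friday: May 27, 2016.
Next Tuesday: May 31, 2016.
Next Friday: June 3, 2016.
Next Tuesday: June 7, 2016.
Next Friday: June 10, 2016.

June 10, 2016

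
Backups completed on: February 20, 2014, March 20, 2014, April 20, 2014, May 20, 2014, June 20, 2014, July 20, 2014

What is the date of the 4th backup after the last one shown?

November 20, 2014

The day-of-month is always 20 (28, 31, 30, 31, 30 days between events).
So this recurs on the 20th of each month.
Next: August 2014 → August 20, 2014.
Next: September 2014 → September 20, 2014.
October 2014: October 20, 2014.
November 2014: November 20, 2014.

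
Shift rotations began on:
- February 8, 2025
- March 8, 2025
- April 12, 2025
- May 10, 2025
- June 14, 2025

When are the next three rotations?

These are Saturdays at 28- or 35-day spacing (28, 35, 28, 35).
The pattern: 2nd Saturday of the month.
2nd Saturday of July 2025: July 12, 2025.
August 2025 — 2nd Saturday is August 9, 2025.
2nd Saturday of September 2025: September 13, 2025.

July 12, 2025; August 9, 2025; September 13, 2025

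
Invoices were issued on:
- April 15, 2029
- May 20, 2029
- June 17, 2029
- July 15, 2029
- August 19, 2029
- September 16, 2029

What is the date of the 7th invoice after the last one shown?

These are Sundays at 28- or 35-day spacing (35, 28, 28, 35, 28).
The pattern: 3rd Sunday of the month.
October 2029 — 3rd Sunday is October 21, 2029.
3rd Sunday of November 2029: November 18, 2029.
December 2029 — 3rd Sunday is December 16, 2029.
3rd Sunday of January 2030: January 20, 2030.
3rd Sunday of February 2030: February 17, 2030.
March 2030 — 3rd Sunday is March 17, 2030.
April 2030 — 3rd Sunday is April 21, 2030.

April 21, 2030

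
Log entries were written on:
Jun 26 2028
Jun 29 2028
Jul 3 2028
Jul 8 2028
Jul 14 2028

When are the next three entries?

Intervals are 3, 4, 5, 6 days — an arithmetic progression with common difference 1.
Next gap: 7 days. Jul 14 2028 + 7 days = Jul 21 2028.
Next gap: 8 days. Jul 21 2028 + 8 days = Jul 29 2028.
Next gap: 9 days. Jul 29 2028 + 9 days = Aug 7 2028.

Jul 21 2028, Jul 29 2028, Aug 7 2028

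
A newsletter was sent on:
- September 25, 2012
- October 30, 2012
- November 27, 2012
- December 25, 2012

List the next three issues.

January 29, 2013; February 26, 2013; March 26, 2013

These are Tuesdays with 35, 28, 28-day gaps.
Each is the final Tuesday of its month — October 30, 2012 is past the 28th, so '4th Tuesday' doesn't fit.
Last Tuesday of January 2013: January 29, 2013.
Last Tuesday of February 2013: February 26, 2013.
Last Tuesday of March 2013: March 26, 2013.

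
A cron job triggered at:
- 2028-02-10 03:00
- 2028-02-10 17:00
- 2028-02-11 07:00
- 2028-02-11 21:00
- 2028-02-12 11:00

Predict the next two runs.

2028-02-13 01:00, 2028-02-13 15:00

The interval is a steady 14 hours (14, 14, 14, 14).
2028-02-12 11:00 + 14 h = 2028-02-13 01:00.
2028-02-13 01:00 + 14 h = 2028-02-13 15:00.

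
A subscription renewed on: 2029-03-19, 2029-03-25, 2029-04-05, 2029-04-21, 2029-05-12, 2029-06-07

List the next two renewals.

2029-07-08, 2029-08-13

Intervals are 6, 11, 16, 21, 26 days — an arithmetic progression with common difference 5.
Next gap: 31 days. 2029-06-07 + 31 days = 2029-07-08.
Next gap: 36 days. 2029-07-08 + 36 days = 2029-08-13.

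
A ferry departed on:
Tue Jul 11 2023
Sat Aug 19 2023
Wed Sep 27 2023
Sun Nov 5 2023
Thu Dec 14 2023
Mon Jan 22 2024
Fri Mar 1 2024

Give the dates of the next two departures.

Gaps between consecutive events: 39, 39, 39, 39, 39, 39 days — a constant 39-day interval.
Fri Mar 1 2024 + 39 days = Tue Apr 9 2024.
Tue Apr 9 2024 + 39 days = Sat May 18 2024.

Tue Apr 9 2024, Sat May 18 2024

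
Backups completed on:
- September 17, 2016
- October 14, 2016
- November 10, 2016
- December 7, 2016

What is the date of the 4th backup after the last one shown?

Gaps between consecutive events: 27, 27, 27 days — a constant 27-day interval.
December 7, 2016 + 27 days = January 3, 2017.
January 3, 2017 + 27 days = January 30, 2017.
January 30, 2017 + 27 days = February 26, 2017.
February 26, 2017 + 27 days = March 25, 2017.

March 25, 2017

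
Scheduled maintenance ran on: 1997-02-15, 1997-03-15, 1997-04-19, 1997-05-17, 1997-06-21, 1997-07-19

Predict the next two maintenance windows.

1997-08-16, 1997-09-20

These are Saturdays at 28- or 35-day spacing (28, 35, 28, 35, 28).
The pattern: 3rd Saturday of the month.
3rd Saturday of August 1997: 1997-08-16.
September 1997 — 3rd Saturday is 1997-09-20.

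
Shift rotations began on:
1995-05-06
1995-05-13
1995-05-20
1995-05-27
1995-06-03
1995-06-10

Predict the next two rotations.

Gaps between consecutive events: 7, 7, 7, 7, 7 days — a constant 7-day interval.
1995-06-10 + 7 days = 1995-06-17.
1995-06-17 + 7 days = 1995-06-24.

1995-06-17, 1995-06-24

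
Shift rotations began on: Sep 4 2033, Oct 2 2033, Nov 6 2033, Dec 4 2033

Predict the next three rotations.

All dates are Sundays, 28, 35, 28 days apart.
Specifically, the 1st Sunday of each month.
1st Sunday of January 2034: Jan 1 2034.
1st Sunday of February 2034: Feb 5 2034.
March 2034 — 1st Sunday is Mar 5 2034.

Jan 1 2034, Feb 5 2034, Mar 5 2034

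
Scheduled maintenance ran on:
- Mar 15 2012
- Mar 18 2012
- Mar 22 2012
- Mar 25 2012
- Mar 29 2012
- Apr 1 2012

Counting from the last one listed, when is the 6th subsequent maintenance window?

The gap pattern 3, 4, 3, 4, 3 repeats every 2 events.
These are the Thursdays and Sundays of each week.
Next Thursday: Apr 5 2012.
Next Sunday: Apr 8 2012.
The following Thursday is Apr 12 2012.
The following Sunday is Apr 15 2012.
The following Thursday is Apr 19 2012.
The following Sunday is Apr 22 2012.

Apr 22 2012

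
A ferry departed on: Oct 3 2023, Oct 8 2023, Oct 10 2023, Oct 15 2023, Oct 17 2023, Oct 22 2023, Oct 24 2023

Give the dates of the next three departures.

Oct 29 2023, Oct 31 2023, Nov 5 2023

Every event lands on a Tuesday or Sunday (gaps cycle 5, 2, 5, 2, 5, 2).
So the schedule is: every Tuesday and Sunday.
Next Sunday: Oct 29 2023.
Next Tuesday: Oct 31 2023.
Next Sunday: Nov 5 2023.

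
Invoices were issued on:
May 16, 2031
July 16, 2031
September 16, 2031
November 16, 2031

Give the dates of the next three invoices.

January 16, 2032; March 16, 2032; May 16, 2032

The day-of-month is always 16 (61, 62, 61 days between events).
So this recurs on the 16th of every 2 months.
Next: January 2032 → January 16, 2032.
March 2032: March 16, 2032.
Next: May 2032 → May 16, 2032.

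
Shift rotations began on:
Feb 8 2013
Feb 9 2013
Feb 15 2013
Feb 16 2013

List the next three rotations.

Feb 22 2013, Feb 23 2013, Mar 1 2013

Gaps: 1, 6, 1 days — not constant, but cyclic with period 2.
The events fall on every Friday and Saturday.
The following Friday is Feb 22 2013.
Next Saturday: Feb 23 2013.
Next Friday: Mar 1 2013.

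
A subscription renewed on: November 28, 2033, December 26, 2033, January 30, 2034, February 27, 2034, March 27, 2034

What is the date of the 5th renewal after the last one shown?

Every date is a Monday; gaps 28, 35, 28, 28 days.
Each is the last Monday of its month (at least one falls on the 29th or later, ruling out '4th Monday').
Last Monday of April 2034: April 24, 2034.
May 2034 ends with Monday May 29, 2034.
Last Monday of June 2034: June 26, 2034.
July 2034 ends with Monday July 31, 2034.
August 2034 ends with Monday August 28, 2034.

August 28, 2034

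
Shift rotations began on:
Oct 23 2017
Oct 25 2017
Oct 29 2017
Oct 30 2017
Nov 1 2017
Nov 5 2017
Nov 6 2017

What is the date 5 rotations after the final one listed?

Nov 19 2017

Gaps: 2, 4, 1, 2, 4, 1 days — not constant, but cyclic with period 3.
The events fall on every Monday, Wednesday and Sunday.
The following Wednesday is Nov 8 2017.
The following Sunday is Nov 12 2017.
The following Monday is Nov 13 2017.
Next Wednesday: Nov 15 2017.
The following Sunday is Nov 19 2017.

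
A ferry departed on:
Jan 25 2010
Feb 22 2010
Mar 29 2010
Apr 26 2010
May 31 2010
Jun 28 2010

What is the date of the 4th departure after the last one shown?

Oct 25 2010

All Mondays; the gaps (28, 35, 28, 35, 28) vary with month length.
This is the last Monday of each month.
Last Monday of July 2010: Jul 26 2010.
Last Monday of August 2010: Aug 30 2010.
Last Monday of September 2010: Sep 27 2010.
Last Monday of October 2010: Oct 25 2010.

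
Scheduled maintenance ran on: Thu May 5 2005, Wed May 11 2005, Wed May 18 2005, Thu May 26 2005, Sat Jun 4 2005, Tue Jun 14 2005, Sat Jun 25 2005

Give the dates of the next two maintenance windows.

Gaps: 6, 7, 8, 9, 10, 11 days — each gap is 1 larger than the previous one.
Next gap: 12 days. Sat Jun 25 2005 + 12 days = Thu Jul 7 2005.
Next gap: 13 days. Thu Jul 7 2005 + 13 days = Wed Jul 20 2005.

Thu Jul 7 2005, Wed Jul 20 2005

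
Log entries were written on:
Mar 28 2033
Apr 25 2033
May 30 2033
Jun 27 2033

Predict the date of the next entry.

Jul 25 2033

All Mondays; the gaps (28, 35, 28) vary with month length.
This is the last Monday of each month.
July 2033 ends with Monday Jul 25 2033.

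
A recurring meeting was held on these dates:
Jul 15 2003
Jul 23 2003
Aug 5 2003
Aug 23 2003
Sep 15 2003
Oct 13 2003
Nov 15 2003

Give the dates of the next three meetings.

Dec 23 2003, Feb 4 2004, Mar 23 2004

The spacing grows by 5 each time: 8, 13, 18, 23, 28, 33 days.
Next gap: 38 days. Nov 15 2003 + 38 days = Dec 23 2003.
Next gap: 43 days. Dec 23 2003 + 43 days = Feb 4 2004.
Next gap: 48 days. Feb 4 2004 + 48 days = Mar 23 2004.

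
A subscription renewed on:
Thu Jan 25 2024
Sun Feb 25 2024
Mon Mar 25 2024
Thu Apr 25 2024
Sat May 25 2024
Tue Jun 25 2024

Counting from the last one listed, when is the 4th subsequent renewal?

Each date is the 25th; the gaps (31, 29, 31, 30, 31) track the month lengths.
The rule is the 25th of each month.
Next: July 2024 → Thu Jul 25 2024.
Next: August 2024 → Sun Aug 25 2024.
September 2024: Wed Sep 25 2024.
Next: October 2024 → Fri Oct 25 2024.

Fri Oct 25 2024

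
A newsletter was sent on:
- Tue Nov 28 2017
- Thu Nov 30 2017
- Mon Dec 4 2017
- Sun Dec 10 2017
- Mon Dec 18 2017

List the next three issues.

Thu Dec 28 2017, Tue Jan 9 2018, Tue Jan 23 2018

Gaps: 2, 4, 6, 8 days — each gap is 2 larger than the previous one.
Next gap: 10 days. Mon Dec 18 2017 + 10 days = Thu Dec 28 2017.
Next gap: 12 days. Thu Dec 28 2017 + 12 days = Tue Jan 9 2018.
Next gap: 14 days. Tue Jan 9 2018 + 14 days = Tue Jan 23 2018.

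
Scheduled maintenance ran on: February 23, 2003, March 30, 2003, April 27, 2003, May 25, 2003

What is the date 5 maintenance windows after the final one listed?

Every date is a Sunday; gaps 35, 28, 28 days.
Each is the last Sunday of its month (at least one falls on the 29th or later, ruling out '4th Sunday').
Last Sunday of June 2003: June 29, 2003.
July 2003 ends with Sunday July 27, 2003.
Last Sunday of August 2003: August 31, 2003.
Last Sunday of September 2003: September 28, 2003.
Last Sunday of October 2003: October 26, 2003.

October 26, 2003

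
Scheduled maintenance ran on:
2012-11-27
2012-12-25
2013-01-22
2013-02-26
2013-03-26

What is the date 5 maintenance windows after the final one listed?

2013-08-27

All dates are Tuesdays, 28, 28, 35, 28 days apart.
Specifically, the 4th Tuesday of each month.
4th Tuesday of April 2013: 2013-04-23.
4th Tuesday of May 2013: 2013-05-28.
4th Tuesday of June 2013: 2013-06-25.
4th Tuesday of July 2013: 2013-07-23.
4th Tuesday of August 2013: 2013-08-27.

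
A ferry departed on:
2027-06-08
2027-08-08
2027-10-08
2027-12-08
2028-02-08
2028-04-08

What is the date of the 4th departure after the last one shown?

2028-12-08

The day-of-month is always 8 (61, 61, 61, 62, 60 days between events).
So this recurs on the 8th of every 2 months.
Next: June 2028 → 2028-06-08.
August 2028: 2028-08-08.
Next: October 2028 → 2028-10-08.
December 2028: 2028-12-08.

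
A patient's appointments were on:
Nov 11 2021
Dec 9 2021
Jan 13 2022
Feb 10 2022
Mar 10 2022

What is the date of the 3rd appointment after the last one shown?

Jun 9 2022

These are Thursdays at 28- or 35-day spacing (28, 35, 28, 28).
The pattern: 2nd Thursday of the month.
April 2022 — 2nd Thursday is Apr 14 2022.
2nd Thursday of May 2022: May 12 2022.
June 2022 — 2nd Thursday is Jun 9 2022.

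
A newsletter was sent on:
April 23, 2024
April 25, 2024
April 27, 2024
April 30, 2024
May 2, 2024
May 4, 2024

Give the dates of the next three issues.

May 7, 2024; May 9, 2024; May 11, 2024

Every event lands on a Tuesday or Thursday or Saturday (gaps cycle 2, 2, 3, 2, 2).
So the schedule is: every Tuesday, Thursday and Saturday.
Next Tuesday: May 7, 2024.
The following Thursday is May 9, 2024.
Next Saturday: May 11, 2024.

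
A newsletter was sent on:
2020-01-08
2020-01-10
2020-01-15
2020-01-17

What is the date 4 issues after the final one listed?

2020-01-31

Gaps: 2, 5, 2 days — not constant, but cyclic with period 2.
The events fall on every Wednesday and Friday.
Next Wednesday: 2020-01-22.
The following Friday is 2020-01-24.
Next Wednesday: 2020-01-29.
The following Friday is 2020-01-31.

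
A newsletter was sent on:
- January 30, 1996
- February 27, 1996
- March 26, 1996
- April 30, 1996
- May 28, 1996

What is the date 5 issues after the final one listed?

October 29, 1996

Every date is a Tuesday; gaps 28, 28, 35, 28 days.
Each is the last Tuesday of its month (at least one falls on the 29th or later, ruling out '4th Tuesday').
Last Tuesday of June 1996: June 25, 1996.
Last Tuesday of July 1996: July 30, 1996.
Last Tuesday of August 1996: August 27, 1996.
Last Tuesday of September 1996: September 24, 1996.
October 1996 ends with Tuesday October 29, 1996.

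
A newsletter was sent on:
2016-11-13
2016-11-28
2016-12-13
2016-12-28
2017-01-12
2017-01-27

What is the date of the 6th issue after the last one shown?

Every event comes 15 days after the last (15, 15, 15, 15, 15).
2017-01-27 + 15 days = 2017-02-11.
2017-02-11 + 15 days = 2017-02-26.
2017-02-26 + 15 days = 2017-03-13.
2017-03-13 + 15 days = 2017-03-28.
2017-03-28 + 15 days = 2017-04-12.
2017-04-12 + 15 days = 2017-04-27.

2017-04-27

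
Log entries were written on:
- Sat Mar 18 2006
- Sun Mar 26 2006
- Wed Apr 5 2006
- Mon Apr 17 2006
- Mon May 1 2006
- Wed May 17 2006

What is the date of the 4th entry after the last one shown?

Wed Aug 9 2006

Intervals are 8, 10, 12, 14, 16 days — an arithmetic progression with common difference 2.
Next gap: 18 days. Wed May 17 2006 + 18 days = Sun Jun 4 2006.
Next gap: 20 days. Sun Jun 4 2006 + 20 days = Sat Jun 24 2006.
Next gap: 22 days. Sat Jun 24 2006 + 22 days = Sun Jul 16 2006.
Next gap: 24 days. Sun Jul 16 2006 + 24 days = Wed Aug 9 2006.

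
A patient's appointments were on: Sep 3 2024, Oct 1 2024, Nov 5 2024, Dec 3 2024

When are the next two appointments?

Gaps: 28, 35, 28 days — a mix of 28 and 35. Every date is a Tuesday.
Each is the 1st Tuesday of its month.
January 2025 — 1st Tuesday is Jan 7 2025.
February 2025 — 1st Tuesday is Feb 4 2025.

Jan 7 2025, Feb 4 2025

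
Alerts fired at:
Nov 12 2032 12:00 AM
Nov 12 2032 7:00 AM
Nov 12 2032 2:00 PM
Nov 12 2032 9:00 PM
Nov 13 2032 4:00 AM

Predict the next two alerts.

Nov 13 2032 11:00 AM, Nov 13 2032 6:00 PM

Gaps: 7, 7, 7, 7 hours — each event is 7 hours after the previous one.
Nov 13 2032 4:00 AM + 7 h = Nov 13 2032 11:00 AM.
Nov 13 2032 11:00 AM + 7 h = Nov 13 2032 6:00 PM.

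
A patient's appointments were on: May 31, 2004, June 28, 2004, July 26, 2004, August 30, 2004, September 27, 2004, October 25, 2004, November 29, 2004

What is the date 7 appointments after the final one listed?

June 27, 2005

These are Mondays with 28, 28, 35, 28, 28, 35-day gaps.
Each is the final Monday of its month — May 31, 2004 is past the 28th, so '4th Monday' doesn't fit.
Last Monday of December 2004: December 27, 2004.
January 2005 ends with Monday January 31, 2005.
Last Monday of February 2005: February 28, 2005.
March 2005 ends with Monday March 28, 2005.
April 2005 ends with Monday April 25, 2005.
Last Monday of May 2005: May 30, 2005.
Last Monday of June 2005: June 27, 2005.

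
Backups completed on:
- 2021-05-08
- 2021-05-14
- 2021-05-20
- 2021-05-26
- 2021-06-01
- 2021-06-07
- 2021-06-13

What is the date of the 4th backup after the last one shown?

Gaps between consecutive events: 6, 6, 6, 6, 6, 6 days — a constant 6-day interval.
2021-06-13 + 6 days = 2021-06-19.
2021-06-19 + 6 days = 2021-06-25.
2021-06-25 + 6 days = 2021-07-01.
2021-07-01 + 6 days = 2021-07-07.

2021-07-07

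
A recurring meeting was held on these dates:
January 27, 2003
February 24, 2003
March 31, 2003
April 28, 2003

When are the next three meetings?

May 26, 2003; June 30, 2003; July 28, 2003

All Mondays; the gaps (28, 35, 28) vary with month length.
This is the last Monday of each month.
May 2003 ends with Monday May 26, 2003.
June 2003 ends with Monday June 30, 2003.
Last Monday of July 2003: July 28, 2003.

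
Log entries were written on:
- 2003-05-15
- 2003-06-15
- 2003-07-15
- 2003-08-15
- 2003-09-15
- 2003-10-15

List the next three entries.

The day-of-month is always 15 (31, 30, 31, 31, 30 days between events).
So this recurs on the 15th of each month.
November 2003: 2003-11-15.
December 2003: 2003-12-15.
Next: January 2004 → 2004-01-15.

2003-11-15, 2003-12-15, 2004-01-15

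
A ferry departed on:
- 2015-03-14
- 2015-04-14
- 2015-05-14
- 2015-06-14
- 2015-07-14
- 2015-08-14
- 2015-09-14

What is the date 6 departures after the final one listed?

2016-03-14

Each date is the 14th; the gaps (31, 30, 31, 30, 31, 31) track the month lengths.
The rule is the 14th of each month.
Next: October 2015 → 2015-10-14.
Next: November 2015 → 2015-11-14.
Next: December 2015 → 2015-12-14.
Next: January 2016 → 2016-01-14.
February 2016: 2016-02-14.
March 2016: 2016-03-14.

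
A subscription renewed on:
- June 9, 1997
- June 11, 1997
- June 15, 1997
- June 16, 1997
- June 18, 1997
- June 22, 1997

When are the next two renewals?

Every event lands on a Monday or Wednesday or Sunday (gaps cycle 2, 4, 1, 2, 4).
So the schedule is: every Monday, Wednesday and Sunday.
Next Monday: June 23, 1997.
Next Wednesday: June 25, 1997.

June 23, 1997; June 25, 1997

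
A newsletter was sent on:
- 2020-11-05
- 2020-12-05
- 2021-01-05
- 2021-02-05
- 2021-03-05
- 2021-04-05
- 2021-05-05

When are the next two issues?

2021-06-05, 2021-07-05

Gaps: 30, 31, 31, 28, 31, 30 days — not constant. Every event is on the 5th of the month.
Pattern: the 5th of each month.
June 2021: 2021-06-05.
Next: July 2021 → 2021-07-05.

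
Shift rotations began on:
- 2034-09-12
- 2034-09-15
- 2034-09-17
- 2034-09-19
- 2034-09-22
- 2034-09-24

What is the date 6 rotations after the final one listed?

Every event lands on a Tuesday or Friday or Sunday (gaps cycle 3, 2, 2, 3, 2).
So the schedule is: every Tuesday, Friday and Sunday.
The following Tuesday is 2034-09-26.
The following Friday is 2034-09-29.
The following Sunday is 2034-10-01.
Next Tuesday: 2034-10-03.
The following Friday is 2034-10-06.
Next Sunday: 2034-10-08.

2034-10-08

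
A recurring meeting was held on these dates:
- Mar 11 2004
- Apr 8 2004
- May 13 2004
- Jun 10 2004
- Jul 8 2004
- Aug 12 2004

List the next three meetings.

Sep 9 2004, Oct 14 2004, Nov 11 2004

Gaps: 28, 35, 28, 28, 35 days — a mix of 28 and 35. Every date is a Thursday.
Each is the 2nd Thursday of its month.
2nd Thursday of September 2004: Sep 9 2004.
October 2004 — 2nd Thursday is Oct 14 2004.
November 2004 — 2nd Thursday is Nov 11 2004.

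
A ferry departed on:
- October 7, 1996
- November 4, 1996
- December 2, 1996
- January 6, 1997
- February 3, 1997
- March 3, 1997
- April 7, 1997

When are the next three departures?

May 5, 1997; June 2, 1997; July 7, 1997

All dates are Mondays, 28, 28, 35, 28, 28, 35 days apart.
Specifically, the 1st Monday of each month.
1st Monday of May 1997: May 5, 1997.
1st Monday of June 1997: June 2, 1997.
July 1997 — 1st Monday is July 7, 1997.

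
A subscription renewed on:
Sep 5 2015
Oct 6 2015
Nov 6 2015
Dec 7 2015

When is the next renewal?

Jan 7 2016

Gaps between consecutive events: 31, 31, 31 days — a constant 31-day interval.
Dec 7 2015 + 31 days = Jan 7 2016.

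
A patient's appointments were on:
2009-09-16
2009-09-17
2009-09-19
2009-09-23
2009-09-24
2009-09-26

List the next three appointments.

2009-09-30, 2009-10-01, 2009-10-03

Gaps: 1, 2, 4, 1, 2 days — not constant, but cyclic with period 3.
The events fall on every Wednesday, Thursday and Saturday.
The following Wednesday is 2009-09-30.
The following Thursday is 2009-10-01.
The following Saturday is 2009-10-03.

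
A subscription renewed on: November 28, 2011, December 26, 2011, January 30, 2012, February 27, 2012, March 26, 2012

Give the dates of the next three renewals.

April 30, 2012; May 28, 2012; June 25, 2012

These are Mondays with 28, 35, 28, 28-day gaps.
Each is the final Monday of its month — January 30, 2012 is past the 28th, so '4th Monday' doesn't fit.
Last Monday of April 2012: April 30, 2012.
May 2012 ends with Monday May 28, 2012.
Last Monday of June 2012: June 25, 2012.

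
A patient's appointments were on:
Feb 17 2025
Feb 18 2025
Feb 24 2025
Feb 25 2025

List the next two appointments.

Mar 3 2025, Mar 4 2025

The gap pattern 1, 6, 1 repeats every 2 events.
These are the Mondays and Tuesdays of each week.
Next Monday: Mar 3 2025.
Next Tuesday: Mar 4 2025.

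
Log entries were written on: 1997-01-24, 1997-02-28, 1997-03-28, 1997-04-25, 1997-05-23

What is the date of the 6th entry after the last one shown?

1997-11-28

All dates are Fridays, 35, 28, 28, 28 days apart.
Specifically, the 4th Friday of each month.
4th Friday of June 1997: 1997-06-27.
July 1997 — 4th Friday is 1997-07-25.
4th Friday of August 1997: 1997-08-22.
4th Friday of September 1997: 1997-09-26.
October 1997 — 4th Friday is 1997-10-24.
November 1997 — 4th Friday is 1997-11-28.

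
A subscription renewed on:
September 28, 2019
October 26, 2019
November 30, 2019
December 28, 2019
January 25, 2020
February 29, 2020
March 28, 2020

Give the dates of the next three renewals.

April 25, 2020; May 30, 2020; June 27, 2020

These are Saturdays with 28, 35, 28, 28, 35, 28-day gaps.
Each is the final Saturday of its month — November 30, 2019 is past the 28th, so '4th Saturday' doesn't fit.
April 2020 ends with Saturday April 25, 2020.
Last Saturday of May 2020: May 30, 2020.
June 2020 ends with Saturday June 27, 2020.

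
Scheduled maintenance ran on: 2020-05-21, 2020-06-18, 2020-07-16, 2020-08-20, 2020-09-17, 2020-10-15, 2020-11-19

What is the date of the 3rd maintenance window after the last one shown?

Gaps: 28, 28, 35, 28, 28, 35 days — a mix of 28 and 35. Every date is a Thursday.
Each is the 3rd Thursday of its month.
3rd Thursday of December 2020: 2020-12-17.
3rd Thursday of January 2021: 2021-01-21.
February 2021 — 3rd Thursday is 2021-02-18.

2021-02-18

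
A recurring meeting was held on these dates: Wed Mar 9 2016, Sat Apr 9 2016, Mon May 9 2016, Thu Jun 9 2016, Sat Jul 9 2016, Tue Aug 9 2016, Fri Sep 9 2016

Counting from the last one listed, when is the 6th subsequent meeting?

Thu Mar 9 2017

Gaps: 31, 30, 31, 30, 31, 31 days — not constant. Every event is on the 9th of the month.
Pattern: the 9th of each month.
Next: October 2016 → Sun Oct 9 2016.
November 2016: Wed Nov 9 2016.
Next: December 2016 → Fri Dec 9 2016.
Next: January 2017 → Mon Jan 9 2017.
February 2017: Thu Feb 9 2017.
Next: March 2017 → Thu Mar 9 2017.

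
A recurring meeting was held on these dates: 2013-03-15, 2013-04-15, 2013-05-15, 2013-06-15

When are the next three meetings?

2013-07-15, 2013-08-15, 2013-09-15

The day-of-month is always 15 (31, 30, 31 days between events).
So this recurs on the 15th of each month.
July 2013: 2013-07-15.
Next: August 2013 → 2013-08-15.
September 2013: 2013-09-15.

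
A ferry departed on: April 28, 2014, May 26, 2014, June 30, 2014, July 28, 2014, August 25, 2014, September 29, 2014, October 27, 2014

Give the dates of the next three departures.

These are Mondays with 28, 35, 28, 28, 35, 28-day gaps.
Each is the final Monday of its month — June 30, 2014 is past the 28th, so '4th Monday' doesn't fit.
Last Monday of November 2014: November 24, 2014.
December 2014 ends with Monday December 29, 2014.
Last Monday of January 2015: January 26, 2015.

November 24, 2014; December 29, 2014; January 26, 2015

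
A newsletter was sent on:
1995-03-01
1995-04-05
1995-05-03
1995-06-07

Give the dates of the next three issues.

All dates are Wednesdays, 35, 28, 35 days apart.
Specifically, the 1st Wednesday of each month.
July 1995 — 1st Wednesday is 1995-07-05.
1st Wednesday of August 1995: 1995-08-02.
September 1995 — 1st Wednesday is 1995-09-06.

1995-07-05, 1995-08-02, 1995-09-06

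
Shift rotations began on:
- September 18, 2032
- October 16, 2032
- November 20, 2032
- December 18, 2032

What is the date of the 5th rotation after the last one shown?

These are Saturdays at 28- or 35-day spacing (28, 35, 28).
The pattern: 3rd Saturday of the month.
January 2033 — 3rd Saturday is January 15, 2033.
February 2033 — 3rd Saturday is February 19, 2033.
3rd Saturday of March 2033: March 19, 2033.
April 2033 — 3rd Saturday is April 16, 2033.
3rd Saturday of May 2033: May 21, 2033.

May 21, 2033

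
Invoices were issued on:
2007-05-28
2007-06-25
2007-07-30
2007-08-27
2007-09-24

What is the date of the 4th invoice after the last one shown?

2008-01-28

All Mondays; the gaps (28, 35, 28, 28) vary with month length.
This is the last Monday of each month.
October 2007 ends with Monday 2007-10-29.
November 2007 ends with Monday 2007-11-26.
December 2007 ends with Monday 2007-12-31.
Last Monday of January 2008: 2008-01-28.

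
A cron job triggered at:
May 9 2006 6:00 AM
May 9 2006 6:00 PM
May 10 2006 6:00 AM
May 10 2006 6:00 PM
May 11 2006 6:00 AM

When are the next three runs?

The interval is a steady 12 hours (12, 12, 12, 12).
May 11 2006 6:00 AM + 12 h = May 11 2006 6:00 PM.
May 11 2006 6:00 PM + 12 h = May 12 2006 6:00 AM.
May 12 2006 6:00 AM + 12 h = May 12 2006 6:00 PM.

May 11 2006 6:00 PM, May 12 2006 6:00 AM, May 12 2006 6:00 PM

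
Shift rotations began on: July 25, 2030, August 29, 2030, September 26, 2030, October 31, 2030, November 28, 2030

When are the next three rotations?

Every date is a Thursday; gaps 35, 28, 35, 28 days.
Each is the last Thursday of its month (at least one falls on the 29th or later, ruling out '4th Thursday').
December 2030 ends with Thursday December 26, 2030.
January 2031 ends with Thursday January 30, 2031.
Last Thursday of February 2031: February 27, 2031.

December 26, 2030; January 30, 2031; February 27, 2031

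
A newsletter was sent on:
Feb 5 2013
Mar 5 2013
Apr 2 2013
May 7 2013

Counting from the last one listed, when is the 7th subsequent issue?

Gaps: 28, 28, 35 days — a mix of 28 and 35. Every date is a Tuesday.
Each is the 1st Tuesday of its month.
June 2013 — 1st Tuesday is Jun 4 2013.
1st Tuesday of July 2013: Jul 2 2013.
August 2013 — 1st Tuesday is Aug 6 2013.
1st Tuesday of September 2013: Sep 3 2013.
1st Tuesday of October 2013: Oct 1 2013.
November 2013 — 1st Tuesday is Nov 5 2013.
1st Tuesday of December 2013: Dec 3 2013.

Dec 3 2013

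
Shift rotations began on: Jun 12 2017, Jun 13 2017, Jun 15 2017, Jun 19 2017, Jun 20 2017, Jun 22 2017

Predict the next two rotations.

The gap pattern 1, 2, 4, 1, 2 repeats every 3 events.
These are the Mondays, Tuesdays and Thursdays of each week.
Next Monday: Jun 26 2017.
Next Tuesday: Jun 27 2017.

Jun 26 2017, Jun 27 2017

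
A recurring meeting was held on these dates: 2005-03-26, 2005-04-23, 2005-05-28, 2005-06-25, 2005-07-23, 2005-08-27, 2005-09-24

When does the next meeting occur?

These are Saturdays at 28- or 35-day spacing (28, 35, 28, 28, 35, 28).
The pattern: 4th Saturday of the month.
October 2005 — 4th Saturday is 2005-10-22.

2005-10-22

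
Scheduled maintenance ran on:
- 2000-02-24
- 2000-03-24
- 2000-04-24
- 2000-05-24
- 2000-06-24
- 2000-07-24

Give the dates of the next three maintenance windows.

Gaps: 29, 31, 30, 31, 30 days — not constant. Every event is on the 24th of the month.
Pattern: the 24th of each month.
Next: August 2000 → 2000-08-24.
Next: September 2000 → 2000-09-24.
October 2000: 2000-10-24.

2000-08-24, 2000-09-24, 2000-10-24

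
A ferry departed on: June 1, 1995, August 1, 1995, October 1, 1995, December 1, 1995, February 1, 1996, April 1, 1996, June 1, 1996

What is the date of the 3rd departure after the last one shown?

Each date is the 1st; the gaps (61, 61, 61, 62, 60, 61) track the month lengths.
The rule is the 1st of every 2 months.
Next: August 1996 → August 1, 1996.
Next: October 1996 → October 1, 1996.
December 1996: December 1, 1996.

December 1, 1996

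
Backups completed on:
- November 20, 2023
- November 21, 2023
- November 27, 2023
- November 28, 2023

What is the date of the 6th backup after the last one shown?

December 19, 2023

The gap pattern 1, 6, 1 repeats every 2 events.
These are the Mondays and Tuesdays of each week.
Next Monday: December 4, 2023.
Next Tuesday: December 5, 2023.
Next Monday: December 11, 2023.
The following Tuesday is December 12, 2023.
Next Monday: December 18, 2023.
The following Tuesday is December 19, 2023.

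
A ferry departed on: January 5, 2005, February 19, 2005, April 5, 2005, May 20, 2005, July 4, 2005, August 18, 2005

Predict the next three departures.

October 2, 2005; November 16, 2005; December 31, 2005

Gaps between consecutive events: 45, 45, 45, 45, 45 days — a constant 45-day interval.
August 18, 2005 + 45 days = October 2, 2005.
October 2, 2005 + 45 days = November 16, 2005.
November 16, 2005 + 45 days = December 31, 2005.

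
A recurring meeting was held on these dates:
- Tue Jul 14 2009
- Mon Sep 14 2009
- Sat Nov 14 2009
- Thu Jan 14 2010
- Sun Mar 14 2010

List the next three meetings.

The day-of-month is always 14 (62, 61, 61, 59 days between events).
So this recurs on the 14th of every 2 months.
Next: May 2010 → Fri May 14 2010.
July 2010: Wed Jul 14 2010.
Next: September 2010 → Tue Sep 14 2010.

Fri May 14 2010, Wed Jul 14 2010, Tue Sep 14 2010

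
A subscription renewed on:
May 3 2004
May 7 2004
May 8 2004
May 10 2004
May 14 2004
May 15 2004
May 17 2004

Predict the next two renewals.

Every event lands on a Monday or Friday or Saturday (gaps cycle 4, 1, 2, 4, 1, 2).
So the schedule is: every Monday, Friday and Saturday.
The following Friday is May 21 2004.
The following Saturday is May 22 2004.

May 21 2004, May 22 2004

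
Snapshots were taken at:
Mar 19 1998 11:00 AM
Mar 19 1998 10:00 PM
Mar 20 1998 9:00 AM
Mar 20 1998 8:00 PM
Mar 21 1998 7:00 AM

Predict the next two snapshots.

The interval is a steady 11 hours (11, 11, 11, 11).
Mar 21 1998 7:00 AM + 11 h = Mar 21 1998 6:00 PM.
Mar 21 1998 6:00 PM + 11 h = Mar 22 1998 5:00 AM.

Mar 21 1998 6:00 PM, Mar 22 1998 5:00 AM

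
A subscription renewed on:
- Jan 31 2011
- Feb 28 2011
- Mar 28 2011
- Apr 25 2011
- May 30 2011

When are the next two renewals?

All Mondays; the gaps (28, 28, 28, 35) vary with month length.
This is the last Monday of each month.
June 2011 ends with Monday Jun 27 2011.
July 2011 ends with Monday Jul 25 2011.

Jun 27 2011, Jul 25 2011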